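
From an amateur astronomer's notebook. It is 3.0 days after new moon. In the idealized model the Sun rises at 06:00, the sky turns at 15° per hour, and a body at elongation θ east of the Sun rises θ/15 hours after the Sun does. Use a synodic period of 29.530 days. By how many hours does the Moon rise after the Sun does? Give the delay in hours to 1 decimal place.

2.4 h

The Moon has covered 3.0/29.530 of its cycle, so θ ≈ 360° × 3.0/29.530 = 36.6°.
The Moon trails the Sun by θ/15 = 36.6/15 ≈ 2.44 hours.
So the Moon rises 2.44 h after the Sun.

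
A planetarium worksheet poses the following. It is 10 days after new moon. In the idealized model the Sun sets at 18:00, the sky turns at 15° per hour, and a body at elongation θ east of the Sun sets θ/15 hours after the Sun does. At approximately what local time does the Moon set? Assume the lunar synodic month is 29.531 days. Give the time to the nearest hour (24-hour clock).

02:00

Phase angle: θ = 360°·(10 d)/(29.531 d) = 121.9°.
At 15° of sky rotation per hour, 121.9° corresponds to a 8.13 h lag.
18:00 + 8.13 h ≈ 02:08 → 02:00 to the nearest hour.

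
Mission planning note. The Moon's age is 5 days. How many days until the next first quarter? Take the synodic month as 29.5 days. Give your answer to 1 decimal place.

First quarter occurs at elongation 90°, i.e. at age 29.5 × 90/360 = 7.375 d.
So 2.375 days remain (7.375 − 5).

2.4 days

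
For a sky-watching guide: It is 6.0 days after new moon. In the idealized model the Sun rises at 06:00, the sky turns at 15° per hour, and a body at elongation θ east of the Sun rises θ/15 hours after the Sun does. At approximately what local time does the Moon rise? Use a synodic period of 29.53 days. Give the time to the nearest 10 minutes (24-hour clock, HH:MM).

Elongation θ = 360° × 6.0/29.53 ≈ 73.1°.
At 15° of sky rotation per hour, 73.1° corresponds to a 4.88 h lag.
06:00 + 4.876 h ≈ 10:53 → 10:50 to the nearest ten minutes.

10:50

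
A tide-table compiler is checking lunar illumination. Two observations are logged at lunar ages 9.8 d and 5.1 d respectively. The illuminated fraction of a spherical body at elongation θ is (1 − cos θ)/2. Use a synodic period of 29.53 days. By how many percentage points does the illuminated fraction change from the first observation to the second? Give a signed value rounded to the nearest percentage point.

θ₁ = 360° × 9.8/29.53 = 119.5°, f₁ = (1 − cos θ₁)/2 = 0.746.
θ₂ = 360° × 5.1/29.53 = 62.2°, f₂ = (1 − cos θ₂)/2 = 0.267.
Change = f₂ − f₁ = -0.479 → -48 percentage points.

-48 pp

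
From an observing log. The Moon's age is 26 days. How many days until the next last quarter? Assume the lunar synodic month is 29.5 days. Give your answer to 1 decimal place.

Last quarter occurs at elongation 270°, i.e. at age 29.5 × 270/360 = 22.125 d.
This lunation's last quarter (22.125 d) has passed, so add one period: 51.625 − 26 = 25.625 days.

25.6 days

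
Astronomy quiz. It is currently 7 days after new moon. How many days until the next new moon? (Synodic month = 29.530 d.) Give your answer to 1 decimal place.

22.5 days

One full lunation from the last new moon is 29.530 d; remaining = 29.530 − 7 = 22.530 d.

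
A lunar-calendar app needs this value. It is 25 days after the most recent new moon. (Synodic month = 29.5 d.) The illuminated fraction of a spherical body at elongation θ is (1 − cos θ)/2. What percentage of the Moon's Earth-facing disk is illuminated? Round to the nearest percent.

21%

The Moon has covered 25/29.5 of its cycle, so θ ≈ 360° × 25/29.5 = 305.1°.
Illuminated fraction = (1 − cos 305.1°)/2 = (1 − 0.575)/2 ≈ 0.213, so 21%.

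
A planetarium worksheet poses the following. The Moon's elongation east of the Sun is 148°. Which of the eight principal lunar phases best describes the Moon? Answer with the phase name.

The waxing gibbous sector spans roughly 112°–158°; 148° falls inside it.

waxing gibbous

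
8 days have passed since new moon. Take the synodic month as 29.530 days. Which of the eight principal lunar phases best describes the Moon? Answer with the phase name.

first quarter

θ ≈ 360° × 8/29.530 = 98°, which falls in the first quarter sector.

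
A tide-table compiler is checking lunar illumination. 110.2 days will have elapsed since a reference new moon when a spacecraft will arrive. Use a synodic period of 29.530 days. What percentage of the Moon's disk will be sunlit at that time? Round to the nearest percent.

56%

110.2/29.530 = 3.732 lunations, so 3 complete cycles and 21.61 d into the next.
Elongation θ = 360° × 21.61/29.530 ≈ 263.4°.
Illuminated fraction = (1 − cos 263.4°)/2 = (1 − (-0.114))/2 ≈ 0.557, so 56%.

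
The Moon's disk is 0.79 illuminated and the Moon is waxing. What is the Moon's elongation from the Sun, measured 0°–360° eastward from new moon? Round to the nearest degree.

125°

cos θ = 1 − 2f = -0.580, giving a principal value of 125.5°.
Before full moon the principal value applies: θ = 125.5°.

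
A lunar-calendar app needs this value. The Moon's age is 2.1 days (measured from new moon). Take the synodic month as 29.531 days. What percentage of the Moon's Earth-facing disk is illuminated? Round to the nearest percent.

The Moon has covered 2.1/29.531 of its cycle, so θ ≈ 360° × 2.1/29.531 = 25.6°.
With cos θ = 0.902, the lit fraction is (1 − 0.902)/2 ≈ 0.049, so 5%.

5%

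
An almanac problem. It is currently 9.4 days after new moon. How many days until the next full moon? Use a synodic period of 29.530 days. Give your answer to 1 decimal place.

Full moon is 0.5 of the way through the cycle: age 0.5 × 29.530 = 14.765 d.
That is 14.765 − 9.4 = 5.365 days ahead.

5.4 days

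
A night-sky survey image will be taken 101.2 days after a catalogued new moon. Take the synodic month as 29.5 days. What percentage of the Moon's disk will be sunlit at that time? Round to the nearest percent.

101.2/29.5 = 3.431 lunations, so 3 complete cycles and 12.70 d into the next.
Elongation θ = 360° × 12.70/29.5 ≈ 155.0°.
Illuminated fraction = (1 − cos 155.0°)/2 = (1 − (-0.906))/2 ≈ 0.953, so 95%.

95%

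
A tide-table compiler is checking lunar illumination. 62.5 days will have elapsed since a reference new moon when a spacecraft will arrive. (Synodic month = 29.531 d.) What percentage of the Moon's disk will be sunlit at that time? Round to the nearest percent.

13%

Reduce mod P: 62.5 − 2×29.531 = 3.44 d into the current lunation.
Elongation θ = 360° × 3.44/29.531 ≈ 41.9°.
Illuminated fraction = (1 − cos 41.9°)/2 = (1 − 0.744)/2 ≈ 0.128, so 13%.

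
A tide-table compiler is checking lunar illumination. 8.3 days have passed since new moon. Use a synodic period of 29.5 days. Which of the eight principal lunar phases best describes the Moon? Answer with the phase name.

θ ≈ 360° × 8.3/29.5 = 101°, which falls in the first quarter sector.

first quarter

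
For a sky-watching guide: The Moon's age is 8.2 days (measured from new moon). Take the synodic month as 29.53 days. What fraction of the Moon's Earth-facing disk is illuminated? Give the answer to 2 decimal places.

The Moon has covered 8.2/29.53 of its cycle, so θ ≈ 360° × 8.2/29.53 = 100.0°.
With cos θ = (-0.173), the lit fraction is (1 − (-0.173))/2 ≈ 0.587.

0.59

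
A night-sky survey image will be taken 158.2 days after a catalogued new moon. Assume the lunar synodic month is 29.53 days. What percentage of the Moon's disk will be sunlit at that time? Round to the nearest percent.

158.2/29.53 = 5.357 lunations, so 5 complete cycles and 10.55 d into the next.
Elongation θ = 360° × 10.55/29.53 ≈ 128.6°.
With cos θ = (-0.624), the lit fraction is (1 − (-0.624))/2 ≈ 0.812, so 81%.

81%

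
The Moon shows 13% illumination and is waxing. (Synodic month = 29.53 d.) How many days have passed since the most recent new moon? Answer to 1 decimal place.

cos θ = 1 − 2f = 0.740, giving a principal value of 42.3°.
Waxing ⇒ before full, so θ = 42.3°.
At 360°/29.53 d per day, 42.3° corresponds to 3.47 days.

3.5 days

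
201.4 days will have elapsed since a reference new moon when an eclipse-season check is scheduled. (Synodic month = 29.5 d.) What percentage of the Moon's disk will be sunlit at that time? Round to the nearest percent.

Reduce mod P: 201.4 − 6×29.5 = 24.40 d into the current lunation.
Elongation θ = 360° × 24.40/29.5 ≈ 297.8°.
Illuminated fraction = (1 − cos 297.8°)/2 = (1 − 0.466)/2 ≈ 0.267, so 27%.

27%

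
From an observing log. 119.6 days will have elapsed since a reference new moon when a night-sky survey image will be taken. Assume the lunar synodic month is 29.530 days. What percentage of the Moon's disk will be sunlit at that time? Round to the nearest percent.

2%

119.6/29.530 = 4.050 lunations, so 4 complete cycles and 1.48 d into the next.
The Moon has covered 1.48/29.530 of its cycle, so θ ≈ 360° × 1.48/29.530 = 18.0°.
Illuminated fraction = (1 − cos 18.0°)/2 = (1 − 0.951)/2 ≈ 0.025, so 2%.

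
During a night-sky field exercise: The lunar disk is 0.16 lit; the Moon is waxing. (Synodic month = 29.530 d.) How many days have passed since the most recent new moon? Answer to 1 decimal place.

3.9 days

Invert f = (1 − cos θ)/2 to get cos θ = 1 − 2(0.16) = 0.680, hence θ₀ = arccos 0.680 = 47.2°.
Before full moon the principal value applies: θ = 47.2°.
That fraction of the synodic month is 47.2/360 × 29.530 d ≈ 3.87 d.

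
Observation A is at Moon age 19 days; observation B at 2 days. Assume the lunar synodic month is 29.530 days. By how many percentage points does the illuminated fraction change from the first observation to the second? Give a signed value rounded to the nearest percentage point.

θ₁ = 360° × 19/29.530 = 231.6°, f₁ = (1 − cos θ₁)/2 = 0.810.
θ₂ = 360° × 2/29.530 = 24.4°, f₂ = (1 − cos θ₂)/2 = 0.045.
Change = f₂ − f₁ = -0.766 → -77 percentage points.

-77 percentage points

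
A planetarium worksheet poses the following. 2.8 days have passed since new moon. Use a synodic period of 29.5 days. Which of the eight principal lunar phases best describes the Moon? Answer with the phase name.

At 2.8/29.5 of the cycle, θ ≈ 34° — the waxing crescent range.

waxing crescent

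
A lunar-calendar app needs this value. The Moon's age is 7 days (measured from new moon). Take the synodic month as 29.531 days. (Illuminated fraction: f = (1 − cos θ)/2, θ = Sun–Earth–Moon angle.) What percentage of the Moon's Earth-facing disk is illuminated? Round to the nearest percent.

Elongation θ = 360° × 7/29.531 ≈ 85.3°.
Illuminated fraction = (1 − cos 85.3°)/2 = (1 − 0.081)/2 ≈ 0.459, so 46%.

46%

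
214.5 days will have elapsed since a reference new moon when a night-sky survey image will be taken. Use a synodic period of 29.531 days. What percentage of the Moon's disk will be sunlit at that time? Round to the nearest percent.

Reduce mod P: 214.5 − 7×29.531 = 7.78 d into the current lunation.
The Moon has covered 7.78/29.531 of its cycle, so θ ≈ 360° × 7.78/29.531 = 94.9°.
Illuminated fraction = (1 − cos 94.9°)/2 = (1 − (-0.085))/2 ≈ 0.543, so 54%.

54%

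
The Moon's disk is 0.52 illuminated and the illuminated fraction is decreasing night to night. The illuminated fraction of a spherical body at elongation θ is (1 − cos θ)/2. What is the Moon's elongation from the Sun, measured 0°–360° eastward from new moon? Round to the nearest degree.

268°

Invert f = (1 − cos θ)/2 to get cos θ = 1 − 2(0.52) = -0.040, hence θ₀ = arccos -0.040 = 92.3°.
A waning Moon lies in 180°–360°, so θ = 360° − 92.3° = 267.7°.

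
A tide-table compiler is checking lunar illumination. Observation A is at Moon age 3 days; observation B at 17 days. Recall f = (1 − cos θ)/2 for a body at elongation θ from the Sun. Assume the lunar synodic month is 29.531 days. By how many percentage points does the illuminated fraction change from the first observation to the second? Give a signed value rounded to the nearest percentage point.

θ₁ = 360° × 3/29.531 = 36.6°, f₁ = (1 − cos θ₁)/2 = 0.098.
θ₂ = 360° × 17/29.531 = 207.2°, f₂ = (1 − cos θ₂)/2 = 0.945.
Change = f₂ − f₁ = +0.846 → +85 percentage points.

+85 pp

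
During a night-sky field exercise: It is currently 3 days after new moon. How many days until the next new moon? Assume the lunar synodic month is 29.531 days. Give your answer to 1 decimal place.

26.5 days

One full lunation from the last new moon is 29.531 d; remaining = 29.531 − 3 = 26.531 d.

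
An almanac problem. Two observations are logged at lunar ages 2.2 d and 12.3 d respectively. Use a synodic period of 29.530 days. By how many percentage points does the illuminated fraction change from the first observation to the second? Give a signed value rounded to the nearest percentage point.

First observation: θ = 360°·2.2/29.530 = 26.8°, so f = 0.054.
Second observation: θ = 149.9°, f = 0.933.
Δf = 0.933 − 0.054 = +0.879, i.e. +88 pp.

+88 pp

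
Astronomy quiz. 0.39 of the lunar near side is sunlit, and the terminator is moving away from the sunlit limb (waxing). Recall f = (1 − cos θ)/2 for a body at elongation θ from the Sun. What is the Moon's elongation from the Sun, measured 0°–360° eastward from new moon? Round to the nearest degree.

From f = (1 − cos θ)/2: cos θ = 1 − 2×0.39 = 0.220; arccos → 77.3°.
Waxing ⇒ before full, so θ = 77.3°.

77°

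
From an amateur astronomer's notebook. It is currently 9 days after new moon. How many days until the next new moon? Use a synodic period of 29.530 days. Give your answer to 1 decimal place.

20.5 days

One full lunation from the last new moon is 29.530 d; remaining = 29.530 − 9 = 20.530 d.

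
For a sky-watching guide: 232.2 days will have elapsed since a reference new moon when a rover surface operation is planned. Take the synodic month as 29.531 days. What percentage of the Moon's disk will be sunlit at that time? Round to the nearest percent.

232.2 d spans 7 complete synodic months (7 × 29.531 = 206.72 d) plus 25.48 d.
Elongation θ = 360° × 25.48/29.531 ≈ 310.7°.
cos 310.7° = 0.651, so f = (1 − 0.651)/2 = 0.174, so 17%.

17%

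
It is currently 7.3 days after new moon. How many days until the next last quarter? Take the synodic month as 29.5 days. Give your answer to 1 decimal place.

14.8 days

Last quarter occurs at elongation 270°, i.e. at age 29.5 × 270/360 = 22.125 d.
So 14.825 days remain (22.125 − 7.3).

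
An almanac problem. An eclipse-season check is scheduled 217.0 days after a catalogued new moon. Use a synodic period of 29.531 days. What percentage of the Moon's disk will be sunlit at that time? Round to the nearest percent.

217.0/29.531 = 7.348 lunations, so 7 complete cycles and 10.28 d into the next.
Elongation θ = 360° × 10.28/29.531 ≈ 125.4°.
cos 125.4° = (-0.579), so f = (1 − (-0.579))/2 = 0.789, so 79%.

79%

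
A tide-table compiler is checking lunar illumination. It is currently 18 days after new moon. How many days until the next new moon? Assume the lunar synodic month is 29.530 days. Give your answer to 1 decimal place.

11.5 days

The next new moon completes the synodic month: 29.530 − 18 = 11.530 days.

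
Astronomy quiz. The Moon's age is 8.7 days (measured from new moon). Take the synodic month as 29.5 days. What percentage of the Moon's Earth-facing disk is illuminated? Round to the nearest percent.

64%

Phase angle: θ = 360°·(8.7 d)/(29.5 d) = 106.2°.
With cos θ = (-0.278), the lit fraction is (1 − (-0.278))/2 ≈ 0.639, so 64%.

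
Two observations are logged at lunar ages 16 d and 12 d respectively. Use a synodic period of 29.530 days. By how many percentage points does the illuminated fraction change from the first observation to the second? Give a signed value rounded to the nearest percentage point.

-7 pp

First observation: θ = 360°·16/29.530 = 195.1°, so f = 0.983.
Second observation: θ = 146.3°, f = 0.916.
Δf = 0.916 − 0.983 = -0.067, i.e. -7 pp.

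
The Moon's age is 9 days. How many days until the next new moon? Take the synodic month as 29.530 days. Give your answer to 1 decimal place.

20.5 days

One full lunation from the last new moon is 29.530 d; remaining = 29.530 − 9 = 20.530 d.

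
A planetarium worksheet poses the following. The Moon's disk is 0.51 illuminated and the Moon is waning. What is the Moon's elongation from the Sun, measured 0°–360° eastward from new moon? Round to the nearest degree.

cos θ = 1 − 2f = -0.020, giving a principal value of 91.1°.
Waning ⇒ past full, so θ = 360° − 91.1° = 268.9°.

269°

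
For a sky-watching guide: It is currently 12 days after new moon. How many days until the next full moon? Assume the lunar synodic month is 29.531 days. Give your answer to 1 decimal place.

2.8 days

Full moon is 0.5 of the way through the cycle: age 0.5 × 29.531 = 14.765 d.
That is 14.765 − 12 = 2.765 days ahead.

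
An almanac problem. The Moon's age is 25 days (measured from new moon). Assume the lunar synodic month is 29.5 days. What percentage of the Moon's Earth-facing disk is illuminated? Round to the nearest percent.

21%

The Moon has covered 25/29.5 of its cycle, so θ ≈ 360° × 25/29.5 = 305.1°.
cos 305.1° = 0.575, so f = (1 − 0.575)/2 = 0.213, so 21%.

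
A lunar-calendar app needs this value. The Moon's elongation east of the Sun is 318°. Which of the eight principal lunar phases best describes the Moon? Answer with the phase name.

318° lies in the waning crescent sector of the 8-phase cycle.

waning crescent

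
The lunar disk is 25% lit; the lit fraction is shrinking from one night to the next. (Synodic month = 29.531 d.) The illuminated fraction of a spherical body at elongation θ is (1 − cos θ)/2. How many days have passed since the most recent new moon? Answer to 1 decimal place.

Invert f = (1 − cos θ)/2 to get cos θ = 1 − 2(0.25) = 0.500, hence θ₀ = arccos 0.500 = 60.0°.
Waning ⇒ past full, so θ = 360° − 60.0° = 300.0°.
At 360°/29.531 d per day, 300.0° corresponds to 24.61 days.

24.6 days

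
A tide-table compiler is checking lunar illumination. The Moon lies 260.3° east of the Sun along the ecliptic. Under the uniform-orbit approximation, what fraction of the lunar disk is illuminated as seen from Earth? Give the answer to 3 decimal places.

cos 260.3° = (-0.168), so f = (1 − (-0.168))/2 = 0.584.

0.584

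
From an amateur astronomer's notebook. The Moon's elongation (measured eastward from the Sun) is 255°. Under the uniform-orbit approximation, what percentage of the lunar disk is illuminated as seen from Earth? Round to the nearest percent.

f = (1 − cos 255°)/2 = (1 − (-0.259))/2 ≈ 0.629, i.e. 63%.

63%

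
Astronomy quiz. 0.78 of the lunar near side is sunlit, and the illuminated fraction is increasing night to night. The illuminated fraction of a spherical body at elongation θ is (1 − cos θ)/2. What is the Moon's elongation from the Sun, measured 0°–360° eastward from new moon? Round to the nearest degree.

124°

From f = (1 − cos θ)/2: cos θ = 1 − 2×0.78 = -0.560; arccos → 124.1°.
The Moon is waxing (0°–180°), so θ = 124.1° directly.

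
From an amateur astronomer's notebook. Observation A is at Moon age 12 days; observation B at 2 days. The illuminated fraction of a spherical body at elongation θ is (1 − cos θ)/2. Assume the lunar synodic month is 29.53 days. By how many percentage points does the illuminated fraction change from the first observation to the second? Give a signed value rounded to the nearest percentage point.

θ₁ = 360° × 12/29.53 = 146.3°, f₁ = (1 − cos θ₁)/2 = 0.916.
θ₂ = 360° × 2/29.53 = 24.4°, f₂ = (1 − cos θ₂)/2 = 0.045.
Change = f₂ − f₁ = -0.871 → -87 percentage points.

-87 percentage points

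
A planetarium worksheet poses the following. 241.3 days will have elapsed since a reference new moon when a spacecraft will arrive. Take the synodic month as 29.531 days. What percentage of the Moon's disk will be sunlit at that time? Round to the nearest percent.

241.3/29.531 = 8.171 lunations, so 8 complete cycles and 5.05 d into the next.
Elongation θ = 360° × 5.05/29.531 ≈ 61.6°.
With cos θ = 0.476, the lit fraction is (1 − 0.476)/2 ≈ 0.262, so 26%.

26%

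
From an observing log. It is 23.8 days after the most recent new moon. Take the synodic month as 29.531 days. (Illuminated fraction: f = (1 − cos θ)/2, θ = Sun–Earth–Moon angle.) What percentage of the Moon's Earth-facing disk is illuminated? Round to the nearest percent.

The Moon has covered 23.8/29.531 of its cycle, so θ ≈ 360° × 23.8/29.531 = 290.1°.
Illuminated fraction = (1 − cos 290.1°)/2 = (1 − 0.344)/2 ≈ 0.328, so 33%.

33%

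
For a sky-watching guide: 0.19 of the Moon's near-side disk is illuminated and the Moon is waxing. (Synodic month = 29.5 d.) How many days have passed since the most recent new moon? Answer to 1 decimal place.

cos θ = 1 − 2f = 0.620, giving a principal value of 51.7°.
The Moon is waxing (0°–180°), so θ = 51.7° directly.
That fraction of the synodic month is 51.7/360 × 29.5 d ≈ 4.24 d.

4.2 days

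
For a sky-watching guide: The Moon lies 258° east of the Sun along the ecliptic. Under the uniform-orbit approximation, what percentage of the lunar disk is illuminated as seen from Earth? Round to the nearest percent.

60%

Half-versine of 258°: (1 − (-0.208))/2 = 0.604, i.e. 60%.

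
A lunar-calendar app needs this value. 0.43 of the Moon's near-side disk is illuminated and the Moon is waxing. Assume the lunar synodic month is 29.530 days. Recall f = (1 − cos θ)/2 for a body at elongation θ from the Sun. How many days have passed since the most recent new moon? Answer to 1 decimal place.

cos θ = 1 − 2f = 0.140, giving a principal value of 82.0°.
Waxing ⇒ before full, so θ = 82.0°.
That fraction of the synodic month is 82.0/360 × 29.530 d ≈ 6.72 d.

6.7 days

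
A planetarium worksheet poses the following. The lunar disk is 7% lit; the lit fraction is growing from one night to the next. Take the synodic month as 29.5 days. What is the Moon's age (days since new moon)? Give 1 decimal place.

cos θ = 1 − 2f = 0.860, giving a principal value of 30.7°.
Before full moon the principal value applies: θ = 30.7°.
Age = 29.5 × 30.7°/360° ≈ 2.51 days.

2.5 days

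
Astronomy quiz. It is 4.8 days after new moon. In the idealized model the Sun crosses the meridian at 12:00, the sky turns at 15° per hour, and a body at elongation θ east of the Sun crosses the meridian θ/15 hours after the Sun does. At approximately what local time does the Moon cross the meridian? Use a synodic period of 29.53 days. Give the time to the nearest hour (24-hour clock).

16:00

Phase angle: θ = 360°·(4.8 d)/(29.53 d) = 58.5°.
The Moon trails the Sun by θ/15 = 58.5/15 ≈ 3.90 hours.
12:00 + 3.90 h ≈ 15:54 → 16:00 to the nearest hour.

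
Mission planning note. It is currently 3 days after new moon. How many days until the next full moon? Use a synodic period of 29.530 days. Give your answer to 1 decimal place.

Full moon occurs at elongation 180°, i.e. at age 29.530 × 180/360 = 14.765 d.
So 11.765 days remain (14.765 − 3).

11.8 days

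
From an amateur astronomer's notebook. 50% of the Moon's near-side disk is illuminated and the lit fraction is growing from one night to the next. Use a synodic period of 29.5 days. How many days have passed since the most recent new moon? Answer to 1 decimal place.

7.4 days

From f = (1 − cos θ)/2: cos θ = 1 − 2×0.50 = 0.000; arccos → 90.0°.
The Moon is waxing (0°–180°), so θ = 90.0° directly.
At 360°/29.5 d per day, 90.0° corresponds to 7.38 days.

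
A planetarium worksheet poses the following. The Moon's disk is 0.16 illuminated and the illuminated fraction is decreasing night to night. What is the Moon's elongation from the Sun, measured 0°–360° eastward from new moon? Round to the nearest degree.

From f = (1 − cos θ)/2: cos θ = 1 − 2×0.16 = 0.680; arccos → 47.2°.
Since the Moon is past full (waning), take the reflex angle: θ = 360° − 47.2° = 312.8°.

313°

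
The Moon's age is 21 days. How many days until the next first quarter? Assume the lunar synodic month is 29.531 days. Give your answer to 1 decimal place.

15.9 days

First quarter is 0.25 of the way through the cycle: age 0.25 × 29.531 = 7.383 d.
Already past this cycle's first quarter; the next is at 7.383 + 29.531 = 36.914 d, so 36.914 − 21 = 15.914 days.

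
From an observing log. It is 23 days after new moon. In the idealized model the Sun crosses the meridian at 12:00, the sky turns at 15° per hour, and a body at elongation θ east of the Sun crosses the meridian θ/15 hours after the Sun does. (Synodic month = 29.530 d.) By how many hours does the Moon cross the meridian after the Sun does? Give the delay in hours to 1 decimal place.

18.7 h

Phase angle: θ = 360°·(23 d)/(29.530 d) = 280.4°.
Delay after the Sun = 280.4° / (15°/h) ≈ 18.69 h.
So the Moon crosses the meridian 18.69 h after the Sun.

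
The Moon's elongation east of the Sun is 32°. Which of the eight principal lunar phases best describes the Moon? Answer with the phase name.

waxing crescent

The waxing crescent sector spans roughly 22°–68°; 32° falls inside it.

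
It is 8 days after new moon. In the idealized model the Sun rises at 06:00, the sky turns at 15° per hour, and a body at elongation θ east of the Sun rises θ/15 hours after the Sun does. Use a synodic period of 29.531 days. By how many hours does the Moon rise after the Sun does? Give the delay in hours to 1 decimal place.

6.5 h

The Moon has covered 8/29.531 of its cycle, so θ ≈ 360° × 8/29.531 = 97.5°.
The Moon trails the Sun by θ/15 = 97.5/15 ≈ 6.50 hours.
So the Moon rises 6.50 h after the Sun.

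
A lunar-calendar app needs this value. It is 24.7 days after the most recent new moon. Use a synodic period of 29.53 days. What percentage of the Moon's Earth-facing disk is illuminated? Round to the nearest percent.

Elongation θ = 360° × 24.7/29.53 ≈ 301.1°.
With cos θ = 0.517, the lit fraction is (1 − 0.517)/2 ≈ 0.242, so 24%.

24%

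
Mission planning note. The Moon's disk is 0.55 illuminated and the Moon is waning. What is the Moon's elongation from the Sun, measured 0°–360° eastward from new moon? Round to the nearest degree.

264°

From f = (1 − cos θ)/2: cos θ = 1 − 2×0.55 = -0.100; arccos → 95.7°.
Since the Moon is past full (waning), take the reflex angle: θ = 360° − 95.7° = 264.3°.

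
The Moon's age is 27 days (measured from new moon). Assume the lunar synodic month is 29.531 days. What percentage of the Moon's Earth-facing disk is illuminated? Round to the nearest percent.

The Moon has covered 27/29.531 of its cycle, so θ ≈ 360° × 27/29.531 = 329.1°.
cos 329.1° = 0.858, so f = (1 − 0.858)/2 = 0.071, so 7%.

7%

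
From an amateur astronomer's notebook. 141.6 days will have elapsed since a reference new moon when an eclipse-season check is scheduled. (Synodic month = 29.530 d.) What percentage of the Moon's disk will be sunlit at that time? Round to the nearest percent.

36%

141.6/29.530 = 4.795 lunations, so 4 complete cycles and 23.48 d into the next.
The Moon has covered 23.48/29.530 of its cycle, so θ ≈ 360° × 23.48/29.530 = 286.2°.
cos 286.2° = 0.280, so f = (1 − 0.280)/2 = 0.360, so 36%.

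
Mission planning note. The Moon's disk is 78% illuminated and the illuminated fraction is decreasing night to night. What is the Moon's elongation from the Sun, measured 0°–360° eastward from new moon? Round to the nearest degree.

From f = (1 − cos θ)/2: cos θ = 1 − 2×0.78 = -0.560; arccos → 124.1°.
Since the Moon is past full (waning), take the reflex angle: θ = 360° − 124.1° = 235.9°.

236°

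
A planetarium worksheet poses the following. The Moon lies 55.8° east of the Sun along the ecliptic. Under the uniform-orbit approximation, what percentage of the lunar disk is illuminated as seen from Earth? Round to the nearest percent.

Half-versine of 55.8°: (1 − 0.562)/2 = 0.219, i.e. 22%.

22%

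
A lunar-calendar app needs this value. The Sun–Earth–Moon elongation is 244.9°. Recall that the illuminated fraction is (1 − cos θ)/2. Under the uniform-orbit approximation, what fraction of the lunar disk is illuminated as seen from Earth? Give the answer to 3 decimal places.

0.712

Half-versine of 244.9°: (1 − (-0.424))/2 = 0.712.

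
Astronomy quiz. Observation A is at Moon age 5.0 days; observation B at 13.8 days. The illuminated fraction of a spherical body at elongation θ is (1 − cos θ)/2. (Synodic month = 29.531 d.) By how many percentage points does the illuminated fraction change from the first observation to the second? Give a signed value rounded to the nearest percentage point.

θ₁ = 360° × 5.0/29.531 = 61.0°, f₁ = (1 − cos θ₁)/2 = 0.257.
θ₂ = 360° × 13.8/29.531 = 168.2°, f₂ = (1 − cos θ₂)/2 = 0.989.
Change = f₂ − f₁ = +0.732 → +73 percentage points.

+73 pp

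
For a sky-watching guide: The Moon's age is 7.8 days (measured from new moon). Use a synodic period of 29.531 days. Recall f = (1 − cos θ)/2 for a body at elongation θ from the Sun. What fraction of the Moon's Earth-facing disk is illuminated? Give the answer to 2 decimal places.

Elongation θ = 360° × 7.8/29.531 ≈ 95.1°.
cos 95.1° = (-0.089), so f = (1 − (-0.089))/2 = 0.544.

0.54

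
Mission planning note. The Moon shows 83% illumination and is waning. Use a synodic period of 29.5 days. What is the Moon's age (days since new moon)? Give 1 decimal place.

cos θ = 1 − 2f = -0.660, giving a principal value of 131.3°.
A waning Moon lies in 180°–360°, so θ = 360° − 131.3° = 228.7°.
That fraction of the synodic month is 228.7/360 × 29.5 d ≈ 18.74 d.

18.7 days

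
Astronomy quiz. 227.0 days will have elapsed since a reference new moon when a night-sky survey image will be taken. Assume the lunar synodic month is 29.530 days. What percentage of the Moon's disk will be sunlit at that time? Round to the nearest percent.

227.0/29.530 = 7.687 lunations, so 7 complete cycles and 20.29 d into the next.
Elongation θ = 360° × 20.29/29.530 ≈ 247.4°.
cos 247.4° = (-0.385), so f = (1 − (-0.385))/2 = 0.693, so 69%.

69%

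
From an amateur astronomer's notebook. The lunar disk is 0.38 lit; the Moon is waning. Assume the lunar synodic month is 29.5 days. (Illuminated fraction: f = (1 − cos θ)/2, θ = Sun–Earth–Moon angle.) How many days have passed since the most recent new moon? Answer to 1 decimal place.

Invert f = (1 − cos θ)/2 to get cos θ = 1 − 2(0.38) = 0.240, hence θ₀ = arccos 0.240 = 76.1°.
A waning Moon lies in 180°–360°, so θ = 360° − 76.1° = 283.9°.
At 360°/29.5 d per day, 283.9° corresponds to 23.26 days.

23.3 days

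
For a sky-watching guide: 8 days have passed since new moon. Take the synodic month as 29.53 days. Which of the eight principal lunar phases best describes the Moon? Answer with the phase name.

θ ≈ 360° × 8/29.53 = 98°, which falls in the first quarter sector.

first quarter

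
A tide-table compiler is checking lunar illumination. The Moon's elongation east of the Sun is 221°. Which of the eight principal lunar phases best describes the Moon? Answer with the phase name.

waning gibbous

221° lies in the waning gibbous sector of the 8-phase cycle.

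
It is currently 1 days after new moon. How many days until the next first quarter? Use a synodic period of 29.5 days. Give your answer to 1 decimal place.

6.4 days

First quarter occurs at elongation 90°, i.e. at age 29.5 × 90/360 = 7.375 d.
That is 7.375 − 1 = 6.375 days ahead.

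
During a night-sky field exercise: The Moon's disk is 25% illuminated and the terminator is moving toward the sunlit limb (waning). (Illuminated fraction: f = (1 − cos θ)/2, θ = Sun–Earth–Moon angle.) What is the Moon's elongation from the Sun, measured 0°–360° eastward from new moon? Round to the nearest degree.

cos θ = 1 − 2f = 0.500, giving a principal value of 60.0°.
Since the Moon is past full (waning), take the reflex angle: θ = 360° − 60.0° = 300.0°.

300°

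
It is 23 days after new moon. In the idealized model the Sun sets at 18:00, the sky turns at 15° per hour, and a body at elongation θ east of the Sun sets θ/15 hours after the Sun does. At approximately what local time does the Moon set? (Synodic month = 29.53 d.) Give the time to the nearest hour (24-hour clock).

Elongation θ = 360° × 23/29.53 ≈ 280.4°.
The Moon trails the Sun by θ/15 = 280.4/15 ≈ 18.69 hours.
18:00 + 18.69 h ≈ 12:42 → 13:00 to the nearest hour.

13:00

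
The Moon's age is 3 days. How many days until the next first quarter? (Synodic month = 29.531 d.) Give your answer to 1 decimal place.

4.4 days

First quarter is 0.25 of the way through the cycle: age 0.25 × 29.531 = 7.383 d.
That is 7.383 − 3 = 4.383 days ahead.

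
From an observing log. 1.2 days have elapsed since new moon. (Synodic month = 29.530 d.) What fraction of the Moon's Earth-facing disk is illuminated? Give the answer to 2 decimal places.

Phase angle: θ = 360°·(1.2 d)/(29.530 d) = 14.6°.
With cos θ = 0.968, the lit fraction is (1 − 0.968)/2 ≈ 0.016.

0.02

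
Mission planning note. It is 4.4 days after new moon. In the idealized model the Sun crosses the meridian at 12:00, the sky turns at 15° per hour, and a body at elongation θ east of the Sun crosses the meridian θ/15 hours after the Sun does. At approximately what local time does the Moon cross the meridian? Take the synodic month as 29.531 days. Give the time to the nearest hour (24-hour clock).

16:00

The Moon has covered 4.4/29.531 of its cycle, so θ ≈ 360° × 4.4/29.531 = 53.6°.
The Moon trails the Sun by θ/15 = 53.6/15 ≈ 3.58 hours.
12:00 + 3.58 h ≈ 15:35 → 16:00 to the nearest hour.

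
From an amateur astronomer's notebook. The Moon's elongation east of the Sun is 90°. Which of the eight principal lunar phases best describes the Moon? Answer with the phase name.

first quarter

The first quarter sector spans roughly 68°–112°; 90° falls inside it.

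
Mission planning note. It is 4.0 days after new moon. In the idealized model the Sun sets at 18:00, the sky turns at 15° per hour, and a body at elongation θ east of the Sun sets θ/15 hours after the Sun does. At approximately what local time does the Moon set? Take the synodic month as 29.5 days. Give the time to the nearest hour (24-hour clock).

Elongation θ = 360° × 4.0/29.5 ≈ 48.8°.
At 15° of sky rotation per hour, 48.8° corresponds to a 3.25 h lag.
18:00 + 3.25 h ≈ 21:15 → 21:00 to the nearest hour.

21:00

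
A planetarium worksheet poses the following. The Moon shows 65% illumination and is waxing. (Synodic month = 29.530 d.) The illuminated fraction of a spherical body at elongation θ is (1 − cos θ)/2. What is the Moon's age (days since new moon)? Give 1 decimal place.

8.8 days

From f = (1 − cos θ)/2: cos θ = 1 − 2×0.65 = -0.300; arccos → 107.5°.
The Moon is waxing (0°–180°), so θ = 107.5° directly.
At 360°/29.530 d per day, 107.5° corresponds to 8.81 days.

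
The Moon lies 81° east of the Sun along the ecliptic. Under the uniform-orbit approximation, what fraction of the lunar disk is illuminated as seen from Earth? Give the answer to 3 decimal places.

f = (1 − cos 81°)/2 = (1 − 0.156)/2 ≈ 0.422.

0.422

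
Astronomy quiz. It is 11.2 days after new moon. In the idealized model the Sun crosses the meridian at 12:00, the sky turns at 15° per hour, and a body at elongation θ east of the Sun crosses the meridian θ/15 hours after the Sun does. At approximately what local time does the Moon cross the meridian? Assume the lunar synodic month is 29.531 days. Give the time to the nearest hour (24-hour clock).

Phase angle: θ = 360°·(11.2 d)/(29.531 d) = 136.5°.
Delay after the Sun = 136.5° / (15°/h) ≈ 9.10 h.
12:00 + 9.10 h ≈ 21:06 → 21:00 to the nearest hour.

21:00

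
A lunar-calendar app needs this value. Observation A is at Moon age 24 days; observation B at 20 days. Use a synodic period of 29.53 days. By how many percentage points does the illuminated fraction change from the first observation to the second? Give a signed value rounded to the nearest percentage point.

+41 pp

θ₁ = 360° × 24/29.53 = 292.6°, f₁ = (1 − cos θ₁)/2 = 0.308.
θ₂ = 360° × 20/29.53 = 243.8°, f₂ = (1 − cos θ₂)/2 = 0.721.
Change = f₂ − f₁ = +0.413 → +41 percentage points.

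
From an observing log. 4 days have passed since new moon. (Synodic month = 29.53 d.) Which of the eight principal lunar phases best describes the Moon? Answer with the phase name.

θ ≈ 360° × 4/29.53 = 49°, which falls in the waxing crescent sector.

waxing crescent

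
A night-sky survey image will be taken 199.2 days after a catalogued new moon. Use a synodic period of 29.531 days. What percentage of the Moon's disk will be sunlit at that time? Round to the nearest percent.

51%

199.2/29.531 = 6.745 lunations, so 6 complete cycles and 22.01 d into the next.
Elongation θ = 360° × 22.01/29.531 ≈ 268.4°.
Illuminated fraction = (1 − cos 268.4°)/2 = (1 − (-0.029))/2 ≈ 0.514, so 51%.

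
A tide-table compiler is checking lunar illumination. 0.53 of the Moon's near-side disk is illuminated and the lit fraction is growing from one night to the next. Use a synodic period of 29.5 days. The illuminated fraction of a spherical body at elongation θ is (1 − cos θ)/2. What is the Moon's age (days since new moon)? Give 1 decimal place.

7.7 days

Invert f = (1 − cos θ)/2 to get cos θ = 1 − 2(0.53) = -0.060, hence θ₀ = arccos -0.060 = 93.4°.
The Moon is waxing (0°–180°), so θ = 93.4° directly.
That fraction of the synodic month is 93.4/360 × 29.5 d ≈ 7.66 d.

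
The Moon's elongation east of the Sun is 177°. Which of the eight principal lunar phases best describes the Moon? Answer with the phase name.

full moon

177° lies in the full moon sector of the 8-phase cycle.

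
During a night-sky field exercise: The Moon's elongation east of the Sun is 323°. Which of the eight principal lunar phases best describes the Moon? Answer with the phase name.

The waning crescent sector spans roughly 292°–338°; 323° falls inside it.

waning crescent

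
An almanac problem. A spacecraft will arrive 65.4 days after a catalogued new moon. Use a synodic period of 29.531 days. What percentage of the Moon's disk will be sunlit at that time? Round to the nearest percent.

39%

65.4/29.531 = 2.215 lunations, so 2 complete cycles and 6.34 d into the next.
The Moon has covered 6.34/29.531 of its cycle, so θ ≈ 360° × 6.34/29.531 = 77.3°.
Illuminated fraction = (1 − cos 77.3°)/2 = (1 − 0.220)/2 ≈ 0.390, so 39%.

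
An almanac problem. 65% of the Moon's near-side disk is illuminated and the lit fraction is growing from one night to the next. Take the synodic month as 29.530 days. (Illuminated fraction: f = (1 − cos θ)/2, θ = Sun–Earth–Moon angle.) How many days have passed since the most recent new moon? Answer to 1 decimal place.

cos θ = 1 − 2f = -0.300, giving a principal value of 107.5°.
Waxing ⇒ before full, so θ = 107.5°.
Age = 29.530 × 107.5°/360° ≈ 8.81 days.

8.8 days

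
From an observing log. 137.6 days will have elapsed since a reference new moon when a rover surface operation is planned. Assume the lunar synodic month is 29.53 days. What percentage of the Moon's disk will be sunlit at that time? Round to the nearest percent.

Reduce mod P: 137.6 − 4×29.53 = 19.48 d into the current lunation.
Elongation θ = 360° × 19.48/29.53 ≈ 237.5°.
Illuminated fraction = (1 − cos 237.5°)/2 = (1 − (-0.538))/2 ≈ 0.769, so 77%.

77%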